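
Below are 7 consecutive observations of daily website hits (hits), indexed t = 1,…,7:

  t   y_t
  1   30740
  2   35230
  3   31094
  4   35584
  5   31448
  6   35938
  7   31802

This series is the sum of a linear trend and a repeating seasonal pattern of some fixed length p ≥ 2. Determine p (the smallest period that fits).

First differences y_{t+1} − y_t: 4490, -4136, 4490, -4136, 4490, -4136, …
The difference pattern repeats every 2 terms and not for any smaller step, so p = 2.

2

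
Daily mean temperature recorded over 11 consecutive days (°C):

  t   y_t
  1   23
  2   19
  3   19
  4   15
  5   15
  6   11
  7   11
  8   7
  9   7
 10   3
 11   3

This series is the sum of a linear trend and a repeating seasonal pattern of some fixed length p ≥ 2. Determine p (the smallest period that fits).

2

First differences y_{t+1} − y_t: -4, 0, -4, 0, -4, 0, …
The difference pattern repeats every 2 terms and not for any smaller step, so p = 2.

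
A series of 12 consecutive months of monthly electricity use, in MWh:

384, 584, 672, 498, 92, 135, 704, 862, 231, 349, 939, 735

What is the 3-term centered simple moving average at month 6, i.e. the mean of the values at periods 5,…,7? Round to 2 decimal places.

310.33

Sum of periods 5–7: 92 + 135 + 704 = 931
Divide by 3: 931 / 3 = 310.33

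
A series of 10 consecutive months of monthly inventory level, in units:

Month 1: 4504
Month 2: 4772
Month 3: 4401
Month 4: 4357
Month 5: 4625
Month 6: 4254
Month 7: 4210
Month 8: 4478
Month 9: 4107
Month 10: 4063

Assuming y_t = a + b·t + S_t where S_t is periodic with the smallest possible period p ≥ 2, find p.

3

First differences y_{t+1} − y_t: 268, -371, -44, 268, -371, -44, 268, -371, …
The difference pattern repeats every 3 terms and not for any smaller step, so p = 3.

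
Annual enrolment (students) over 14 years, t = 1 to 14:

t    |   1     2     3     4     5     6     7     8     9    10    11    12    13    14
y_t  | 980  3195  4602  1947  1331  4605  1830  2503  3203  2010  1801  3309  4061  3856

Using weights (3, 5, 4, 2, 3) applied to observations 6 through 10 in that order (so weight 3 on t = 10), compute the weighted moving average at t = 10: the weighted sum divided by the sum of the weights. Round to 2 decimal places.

Weighted sum: 3·4605 + 5·1830 + 4·2503 + 2·3203 + 3·2010 = 13815 + 9150 + 10012 + 6406 + 6030 = 45413
Weight total: 3 + 5 + 4 + 2 + 3 = 17
WMA = 45413 / 17 = 2671.35

2671.35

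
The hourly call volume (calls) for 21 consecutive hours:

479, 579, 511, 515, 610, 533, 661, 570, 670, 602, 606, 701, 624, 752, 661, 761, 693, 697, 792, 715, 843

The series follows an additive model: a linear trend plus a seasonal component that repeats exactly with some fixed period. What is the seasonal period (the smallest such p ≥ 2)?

First differences y_{t+1} − y_t: 100, -68, 4, 95, -77, 128, -91, 100, -68, 4, 95, -77, 128, -91, 100, -68, …
The difference pattern repeats every 7 terms and not for any smaller step, so p = 7.

7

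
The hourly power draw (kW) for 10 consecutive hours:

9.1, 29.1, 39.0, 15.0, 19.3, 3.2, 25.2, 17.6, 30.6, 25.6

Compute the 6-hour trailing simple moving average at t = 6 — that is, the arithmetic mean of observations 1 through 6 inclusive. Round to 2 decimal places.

19.12

Sum of periods 1–6: 9.1 + 29.1 + 39.0 + 15.0 + 19.3 + 3.2 = 114.7
Divide by 6: 114.7 / 6 = 19.12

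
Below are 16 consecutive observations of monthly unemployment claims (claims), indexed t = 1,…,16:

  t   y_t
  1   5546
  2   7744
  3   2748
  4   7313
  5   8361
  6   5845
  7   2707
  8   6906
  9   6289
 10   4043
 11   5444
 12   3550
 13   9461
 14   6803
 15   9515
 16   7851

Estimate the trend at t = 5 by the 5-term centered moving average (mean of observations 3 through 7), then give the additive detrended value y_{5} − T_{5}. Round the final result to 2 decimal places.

2966.20

Trend T_5 = (2748 + 7313 + 8361 + 5845 + 2707) / 5 = 26974/5 = 5394.8000
Detrended value: 8361 − 5394.8000 = 2966.20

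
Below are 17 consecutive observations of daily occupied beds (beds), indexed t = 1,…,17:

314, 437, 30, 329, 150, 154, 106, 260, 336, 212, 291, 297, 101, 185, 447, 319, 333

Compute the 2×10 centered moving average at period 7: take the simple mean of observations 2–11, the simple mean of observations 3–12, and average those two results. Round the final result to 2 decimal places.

223.50

Sum over 2–11: 437 + 30 + 329 + 150 + 154 + 106 + 260 + 336 + 212 + 291 = 2305
Sum over 3–12: 30 + 329 + 150 + 154 + 106 + 260 + 336 + 212 + 291 + 297 = 2165
CMA at t=7 = (2305 + 2165) / (2·10) = 4470 / 20 = 223.50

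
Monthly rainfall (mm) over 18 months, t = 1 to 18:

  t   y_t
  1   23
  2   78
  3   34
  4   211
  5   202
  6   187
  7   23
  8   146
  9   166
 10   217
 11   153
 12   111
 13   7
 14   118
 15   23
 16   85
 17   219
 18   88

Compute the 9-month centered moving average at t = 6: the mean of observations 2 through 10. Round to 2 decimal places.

Sum of periods 2–10: 78 + 34 + 211 + 202 + 187 + 23 + 146 + 166 + 217 = 1264
Divide by 9: 1264 / 9 = 140.44

140.44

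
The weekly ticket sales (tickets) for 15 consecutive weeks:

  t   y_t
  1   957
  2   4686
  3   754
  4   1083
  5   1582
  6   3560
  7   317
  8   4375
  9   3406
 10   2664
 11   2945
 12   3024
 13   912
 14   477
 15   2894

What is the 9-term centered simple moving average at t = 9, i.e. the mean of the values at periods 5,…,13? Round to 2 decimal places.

2531.67

Sum of periods 5–13: 1582 + 3560 + 317 + 4375 + 3406 + 2664 + 2945 + 3024 + 912 = 22785
Divide by 9: 22785 / 9 = 2531.67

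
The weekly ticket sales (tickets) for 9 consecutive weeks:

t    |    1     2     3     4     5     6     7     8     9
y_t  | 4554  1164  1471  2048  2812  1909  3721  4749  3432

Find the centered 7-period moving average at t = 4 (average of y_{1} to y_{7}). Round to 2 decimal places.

2525.57

Sum of periods 1–7: 4554 + 1164 + 1471 + 2048 + 2812 + 1909 + 3721 = 17679
Divide by 7: 17679 / 7 = 2525.57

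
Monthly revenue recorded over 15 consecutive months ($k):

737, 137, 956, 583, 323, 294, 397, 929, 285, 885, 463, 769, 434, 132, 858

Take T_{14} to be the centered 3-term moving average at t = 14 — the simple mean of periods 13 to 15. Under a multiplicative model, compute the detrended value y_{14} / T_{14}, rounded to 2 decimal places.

0.28

Trend T_14 = (434 + 132 + 858) / 3 = 1424/3 = 474.6667
Ratio to trend: 132 / 474.6667 = 0.28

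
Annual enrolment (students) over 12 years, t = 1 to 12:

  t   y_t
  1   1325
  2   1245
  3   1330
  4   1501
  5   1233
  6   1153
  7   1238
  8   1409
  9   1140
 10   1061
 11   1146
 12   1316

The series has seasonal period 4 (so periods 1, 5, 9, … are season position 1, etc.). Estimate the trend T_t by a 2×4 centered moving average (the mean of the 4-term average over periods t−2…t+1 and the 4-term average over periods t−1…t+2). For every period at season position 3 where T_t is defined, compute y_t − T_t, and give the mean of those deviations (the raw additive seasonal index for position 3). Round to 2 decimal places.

Season position 3 occurs at t = 3, 7 (where T_t is defined).
t=3: T_3 = 1338.7500; y_3 − T_3 = 1330 − 1338.7500 = -8.7500
t=7: T_7 = 1246.6250; y_7 − T_7 = 1238 − 1246.6250 = -8.6250
Mean deviation: (-8.7500 + -8.6250) / 2 = -8.69

-8.69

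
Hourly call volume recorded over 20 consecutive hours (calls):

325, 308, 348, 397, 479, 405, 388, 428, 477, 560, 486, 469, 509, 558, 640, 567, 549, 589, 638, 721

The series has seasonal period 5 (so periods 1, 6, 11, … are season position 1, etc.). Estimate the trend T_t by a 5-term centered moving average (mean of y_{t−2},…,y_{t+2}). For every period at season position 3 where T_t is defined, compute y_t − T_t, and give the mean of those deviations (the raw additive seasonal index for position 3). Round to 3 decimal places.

-23.550

Season position 3 occurs at t = 3, 8, 13, 18 (where T_t is defined).
t=3: T_3 = 371.40000; y_3 − T_3 = 348 − 371.40000 = -23.40000
t=8: T_8 = 451.60000; y_8 − T_8 = 428 − 451.60000 = -23.60000
t=13: T_13 = 532.40000; y_13 − T_13 = 509 − 532.40000 = -23.40000
t=18: T_18 = 612.80000; y_18 − T_18 = 589 − 612.80000 = -23.80000
Mean deviation: (-23.40000 + -23.60000 + -23.40000 + -23.80000) / 4 = -23.550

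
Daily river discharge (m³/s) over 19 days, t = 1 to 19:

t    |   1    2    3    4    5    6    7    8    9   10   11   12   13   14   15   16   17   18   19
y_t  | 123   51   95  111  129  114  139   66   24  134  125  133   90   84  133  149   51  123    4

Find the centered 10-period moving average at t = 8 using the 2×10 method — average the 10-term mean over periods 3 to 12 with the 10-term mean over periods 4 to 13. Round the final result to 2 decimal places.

Sum over 3–12: 95 + 111 + 129 + 114 + 139 + 66 + 24 + 134 + 125 + 133 = 1070
Sum over 4–13: 111 + 129 + 114 + 139 + 66 + 24 + 134 + 125 + 133 + 90 = 1065
CMA at t=8 = (1070 + 1065) / (2·10) = 2135 / 20 = 106.75

106.75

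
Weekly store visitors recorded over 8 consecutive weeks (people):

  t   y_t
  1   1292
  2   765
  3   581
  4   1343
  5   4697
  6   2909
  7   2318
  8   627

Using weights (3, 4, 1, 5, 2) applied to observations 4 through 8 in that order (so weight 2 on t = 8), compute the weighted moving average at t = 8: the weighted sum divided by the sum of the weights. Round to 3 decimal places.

2571.333

Weighted sum: 3·1343 + 4·4697 + 1·2909 + 5·2318 + 2·627 = 4029 + 18788 + 2909 + 11590 + 1254 = 38570
Weight total: 3 + 4 + 1 + 5 + 2 = 15
WMA = 38570 / 15 = 2571.333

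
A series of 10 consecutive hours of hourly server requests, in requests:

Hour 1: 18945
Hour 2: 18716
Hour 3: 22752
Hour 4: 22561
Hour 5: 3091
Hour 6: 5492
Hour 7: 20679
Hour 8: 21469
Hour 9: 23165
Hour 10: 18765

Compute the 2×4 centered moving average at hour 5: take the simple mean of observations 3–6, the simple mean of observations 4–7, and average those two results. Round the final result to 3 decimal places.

13214.875

Sum over 3–6: 22752 + 22561 + 3091 + 5492 = 53896
Sum over 4–7: 22561 + 3091 + 5492 + 20679 = 51823
CMA at t=5 = (53896 + 51823) / (2·4) = 105719 / 8 = 13214.875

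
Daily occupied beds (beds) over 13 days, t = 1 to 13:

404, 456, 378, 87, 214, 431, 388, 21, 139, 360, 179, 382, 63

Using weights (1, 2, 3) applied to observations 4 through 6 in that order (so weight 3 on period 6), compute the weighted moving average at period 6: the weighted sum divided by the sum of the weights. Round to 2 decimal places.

301.33

Weighted sum: 1·87 + 2·214 + 3·431 = 87 + 428 + 1293 = 1808
Weight total: 1 + 2 + 3 = 6
WMA = 1808 / 6 = 301.33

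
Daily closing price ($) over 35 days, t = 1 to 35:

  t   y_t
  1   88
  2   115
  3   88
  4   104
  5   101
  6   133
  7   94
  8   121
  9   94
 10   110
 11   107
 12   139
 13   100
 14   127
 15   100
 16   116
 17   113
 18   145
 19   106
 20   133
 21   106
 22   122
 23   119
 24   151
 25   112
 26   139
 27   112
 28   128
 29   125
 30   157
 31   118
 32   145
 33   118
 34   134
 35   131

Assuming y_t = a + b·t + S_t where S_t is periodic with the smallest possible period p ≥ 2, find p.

6

First differences y_{t+1} − y_t: 27, -27, 16, -3, 32, -39, 27, -27, 16, -3, 32, -39, 27, -27, …
The difference pattern repeats every 6 terms and not for any smaller step, so p = 6.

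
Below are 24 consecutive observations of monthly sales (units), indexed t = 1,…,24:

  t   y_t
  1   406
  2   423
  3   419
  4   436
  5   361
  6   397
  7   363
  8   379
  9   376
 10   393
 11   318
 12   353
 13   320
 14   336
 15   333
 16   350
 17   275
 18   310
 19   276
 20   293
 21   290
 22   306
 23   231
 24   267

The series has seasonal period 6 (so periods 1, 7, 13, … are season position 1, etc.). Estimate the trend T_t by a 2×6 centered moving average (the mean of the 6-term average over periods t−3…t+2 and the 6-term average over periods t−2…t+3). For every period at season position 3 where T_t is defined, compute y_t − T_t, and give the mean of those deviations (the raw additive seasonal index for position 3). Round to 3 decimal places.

8.889

Season position 3 occurs at t = 9, 15, 21 (where T_t is defined).
t=9: T_9 = 367.33333; y_9 − T_9 = 376 − 367.33333 = 8.66667
t=15: T_15 = 324.25000; y_15 − T_15 = 333 − 324.25000 = 8.75000
t=21: T_21 = 280.75000; y_21 − T_21 = 290 − 280.75000 = 9.25000
Mean deviation: (8.66667 + 8.75000 + 9.25000) / 3 = 8.889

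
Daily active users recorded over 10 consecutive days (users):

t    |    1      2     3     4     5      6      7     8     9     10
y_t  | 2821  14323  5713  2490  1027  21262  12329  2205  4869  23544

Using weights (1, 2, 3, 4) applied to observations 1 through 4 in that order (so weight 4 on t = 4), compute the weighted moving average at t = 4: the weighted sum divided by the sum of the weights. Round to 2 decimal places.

5856.60

Weighted sum: 1·2821 + 2·14323 + 3·5713 + 4·2490 = 2821 + 28646 + 17139 + 9960 = 58566
Weight total: 1 + 2 + 3 + 4 = 10
WMA = 58566 / 10 = 5856.60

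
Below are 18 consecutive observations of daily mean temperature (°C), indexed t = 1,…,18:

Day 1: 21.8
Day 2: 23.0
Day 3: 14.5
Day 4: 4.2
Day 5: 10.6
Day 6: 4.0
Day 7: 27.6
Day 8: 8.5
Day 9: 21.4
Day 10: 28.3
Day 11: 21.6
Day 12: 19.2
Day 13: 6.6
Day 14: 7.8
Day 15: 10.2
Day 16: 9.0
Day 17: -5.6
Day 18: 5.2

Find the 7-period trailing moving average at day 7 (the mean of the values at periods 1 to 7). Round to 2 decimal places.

15.10

Sum of periods 1–7: 21.8 + 23.0 + 14.5 + 4.2 + 10.6 + 4.0 + 27.6 = 105.7
Divide by 7: 105.7 / 7 = 15.10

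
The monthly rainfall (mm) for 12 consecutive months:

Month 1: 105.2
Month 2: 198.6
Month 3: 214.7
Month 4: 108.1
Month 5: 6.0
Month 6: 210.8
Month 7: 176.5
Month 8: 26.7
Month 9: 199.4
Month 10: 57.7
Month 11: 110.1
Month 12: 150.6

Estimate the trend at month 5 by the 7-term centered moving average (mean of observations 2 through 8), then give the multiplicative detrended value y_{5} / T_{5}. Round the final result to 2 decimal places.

Trend T_5 = (198.6 + 214.7 + 108.1 + 6.0 + 210.8 + 176.5 + 26.7) / 7 = 941.4/7 = 134.4857
Ratio to trend: 6.0 / 134.4857 = 0.04

0.04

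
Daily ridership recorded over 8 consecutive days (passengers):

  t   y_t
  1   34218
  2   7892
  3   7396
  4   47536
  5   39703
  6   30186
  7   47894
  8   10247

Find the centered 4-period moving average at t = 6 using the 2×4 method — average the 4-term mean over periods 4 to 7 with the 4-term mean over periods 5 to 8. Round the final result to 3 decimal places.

36668.625

Sum over 4–7: 47536 + 39703 + 30186 + 47894 = 165319
Sum over 5–8: 39703 + 30186 + 47894 + 10247 = 128030
CMA at t=6 = (165319 + 128030) / (2·4) = 293349 / 8 = 36668.625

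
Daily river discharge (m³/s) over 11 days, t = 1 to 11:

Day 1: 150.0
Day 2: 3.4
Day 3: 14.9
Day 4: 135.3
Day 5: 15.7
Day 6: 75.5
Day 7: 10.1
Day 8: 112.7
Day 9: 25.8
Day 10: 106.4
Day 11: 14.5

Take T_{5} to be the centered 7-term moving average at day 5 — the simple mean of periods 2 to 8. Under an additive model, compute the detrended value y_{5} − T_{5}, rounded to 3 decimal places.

-36.814

Trend T_5 = (3.4 + 14.9 + 135.3 + 15.7 + 75.5 + 10.1 + 112.7) / 7 = 367.6/7 = 52.51429
Detrended value: 15.7 − 52.51429 = -36.814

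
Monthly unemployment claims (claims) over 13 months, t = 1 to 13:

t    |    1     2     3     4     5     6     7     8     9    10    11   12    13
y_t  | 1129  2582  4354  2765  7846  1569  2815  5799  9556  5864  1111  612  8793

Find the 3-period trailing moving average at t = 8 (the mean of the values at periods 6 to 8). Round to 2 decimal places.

3394.33

Sum of periods 6–8: 1569 + 2815 + 5799 = 10183
Divide by 3: 10183 / 3 = 3394.33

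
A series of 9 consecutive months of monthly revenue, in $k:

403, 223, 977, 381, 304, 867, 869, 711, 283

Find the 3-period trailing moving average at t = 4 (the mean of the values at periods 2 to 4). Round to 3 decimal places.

527.000

Sum of periods 2–4: 223 + 977 + 381 = 1581
Divide by 3: 1581 / 3 = 527.000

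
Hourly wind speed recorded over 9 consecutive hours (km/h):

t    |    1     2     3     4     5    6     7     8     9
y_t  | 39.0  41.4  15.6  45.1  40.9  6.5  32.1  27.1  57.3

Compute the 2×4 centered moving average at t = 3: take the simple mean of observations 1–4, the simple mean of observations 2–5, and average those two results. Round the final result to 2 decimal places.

Sum over 1–4: 39.0 + 41.4 + 15.6 + 45.1 = 141.1
Sum over 2–5: 41.4 + 15.6 + 45.1 + 40.9 = 143.0
CMA at t=3 = (141.1 + 143.0) / (2·4) = 284.1 / 8 = 35.51

35.51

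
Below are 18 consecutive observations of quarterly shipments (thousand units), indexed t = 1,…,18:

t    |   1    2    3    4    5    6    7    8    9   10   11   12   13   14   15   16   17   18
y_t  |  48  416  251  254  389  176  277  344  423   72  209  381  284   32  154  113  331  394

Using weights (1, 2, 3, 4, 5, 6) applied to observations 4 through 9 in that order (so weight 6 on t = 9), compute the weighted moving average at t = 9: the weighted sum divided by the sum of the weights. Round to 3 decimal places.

Weighted sum: 1·254 + 2·389 + 3·176 + 4·277 + 5·344 + 6·423 = 254 + 778 + 528 + 1108 + 1720 + 2538 = 6926
Weight total: 1 + 2 + 3 + 4 + 5 + 6 = 21
WMA = 6926 / 21 = 329.810

329.810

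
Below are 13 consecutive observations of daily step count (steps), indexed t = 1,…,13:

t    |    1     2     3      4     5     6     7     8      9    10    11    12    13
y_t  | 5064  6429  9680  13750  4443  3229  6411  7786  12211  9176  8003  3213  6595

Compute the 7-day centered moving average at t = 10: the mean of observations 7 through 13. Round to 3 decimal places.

7627.857

Sum of periods 7–13: 6411 + 7786 + 12211 + 9176 + 8003 + 3213 + 6595 = 53395
Divide by 7: 53395 / 7 = 7627.857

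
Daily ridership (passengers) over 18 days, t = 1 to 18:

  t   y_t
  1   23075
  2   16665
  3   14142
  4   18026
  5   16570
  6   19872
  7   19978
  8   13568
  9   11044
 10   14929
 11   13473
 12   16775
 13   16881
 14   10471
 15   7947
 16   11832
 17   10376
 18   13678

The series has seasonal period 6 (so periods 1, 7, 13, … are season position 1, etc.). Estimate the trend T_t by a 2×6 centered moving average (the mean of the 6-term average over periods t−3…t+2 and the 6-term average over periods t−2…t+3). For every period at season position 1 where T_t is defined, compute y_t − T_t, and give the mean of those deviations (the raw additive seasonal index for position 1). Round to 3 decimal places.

3726.417

Season position 1 occurs at t = 7, 13 (where T_t is defined).
t=7: T_7 = 16251.58333; y_7 − T_7 = 19978 − 16251.58333 = 3726.41667
t=13: T_13 = 13154.58333; y_13 − T_13 = 16881 − 13154.58333 = 3726.41667
Mean deviation: (3726.41667 + 3726.41667) / 2 = 3726.417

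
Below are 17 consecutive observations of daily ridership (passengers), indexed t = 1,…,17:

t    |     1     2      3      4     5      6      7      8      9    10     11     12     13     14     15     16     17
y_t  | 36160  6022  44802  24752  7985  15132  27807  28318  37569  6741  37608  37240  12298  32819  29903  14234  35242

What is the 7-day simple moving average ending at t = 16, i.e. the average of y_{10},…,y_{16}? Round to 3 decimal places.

Sum of periods 10–16: 6741 + 37608 + 37240 + 12298 + 32819 + 29903 + 14234 = 170843
Divide by 7: 170843 / 7 = 24406.143

24406.143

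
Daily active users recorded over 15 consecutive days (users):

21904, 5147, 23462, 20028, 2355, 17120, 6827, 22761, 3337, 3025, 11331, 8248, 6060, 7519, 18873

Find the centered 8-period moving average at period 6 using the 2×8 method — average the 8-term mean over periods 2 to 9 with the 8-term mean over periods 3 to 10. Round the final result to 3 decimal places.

Sum over 2–9: 5147 + 23462 + 20028 + 2355 + 17120 + 6827 + 22761 + 3337 = 101037
Sum over 3–10: 23462 + 20028 + 2355 + 17120 + 6827 + 22761 + 3337 + 3025 = 98915
CMA at t=6 = (101037 + 98915) / (2·8) = 199952 / 16 = 12497.000

12497.000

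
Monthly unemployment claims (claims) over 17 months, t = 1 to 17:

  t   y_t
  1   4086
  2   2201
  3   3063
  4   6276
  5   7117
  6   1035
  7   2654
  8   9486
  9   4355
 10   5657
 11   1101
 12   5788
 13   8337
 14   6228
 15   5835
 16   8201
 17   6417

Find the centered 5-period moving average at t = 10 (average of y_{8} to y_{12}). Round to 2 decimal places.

Sum of periods 8–12: 9486 + 4355 + 5657 + 1101 + 5788 = 26387
Divide by 5: 26387 / 5 = 5277.40

5277.40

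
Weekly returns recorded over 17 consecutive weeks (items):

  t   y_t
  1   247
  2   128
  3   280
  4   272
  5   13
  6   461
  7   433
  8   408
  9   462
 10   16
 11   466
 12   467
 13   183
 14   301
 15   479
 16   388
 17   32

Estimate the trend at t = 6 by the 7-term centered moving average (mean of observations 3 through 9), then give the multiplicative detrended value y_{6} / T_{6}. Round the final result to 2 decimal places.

1.39

Trend T_6 = (280 + 272 + 13 + 461 + 433 + 408 + 462) / 7 = 2329/7 = 332.7143
Ratio to trend: 461 / 332.7143 = 1.39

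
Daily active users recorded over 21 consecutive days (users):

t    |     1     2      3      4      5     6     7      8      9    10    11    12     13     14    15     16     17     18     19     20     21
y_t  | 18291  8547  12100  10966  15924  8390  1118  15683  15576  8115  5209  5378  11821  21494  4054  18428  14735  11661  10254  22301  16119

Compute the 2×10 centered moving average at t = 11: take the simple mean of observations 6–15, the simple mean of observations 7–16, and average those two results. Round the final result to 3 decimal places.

10185.700

Sum over 6–15: 8390 + 1118 + 15683 + 15576 + 8115 + 5209 + 5378 + 11821 + 21494 + 4054 = 96838
Sum over 7–16: 1118 + 15683 + 15576 + 8115 + 5209 + 5378 + 11821 + 21494 + 4054 + 18428 = 106876
CMA at t=11 = (96838 + 106876) / (2·10) = 203714 / 20 = 10185.700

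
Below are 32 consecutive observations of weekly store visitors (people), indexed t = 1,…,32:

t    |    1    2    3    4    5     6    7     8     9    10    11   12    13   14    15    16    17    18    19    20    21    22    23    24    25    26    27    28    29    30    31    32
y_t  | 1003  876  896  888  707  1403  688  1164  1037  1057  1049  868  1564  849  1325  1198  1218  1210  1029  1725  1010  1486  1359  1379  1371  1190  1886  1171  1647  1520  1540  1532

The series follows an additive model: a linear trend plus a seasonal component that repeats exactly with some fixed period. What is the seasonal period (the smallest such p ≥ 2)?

First differences y_{t+1} − y_t: -127, 20, -8, -181, 696, -715, 476, -127, 20, -8, -181, 696, -715, 476, -127, 20, …
The difference pattern repeats every 7 terms and not for any smaller step, so p = 7.

7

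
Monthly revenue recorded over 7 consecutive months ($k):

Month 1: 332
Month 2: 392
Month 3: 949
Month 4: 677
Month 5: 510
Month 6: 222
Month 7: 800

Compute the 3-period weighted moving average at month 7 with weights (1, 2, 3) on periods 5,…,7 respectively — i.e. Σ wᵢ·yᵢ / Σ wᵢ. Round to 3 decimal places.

Weighted sum: 1·510 + 2·222 + 3·800 = 510 + 444 + 2400 = 3354
Weight total: 1 + 2 + 3 = 6
WMA = 3354 / 6 = 559.000

559.000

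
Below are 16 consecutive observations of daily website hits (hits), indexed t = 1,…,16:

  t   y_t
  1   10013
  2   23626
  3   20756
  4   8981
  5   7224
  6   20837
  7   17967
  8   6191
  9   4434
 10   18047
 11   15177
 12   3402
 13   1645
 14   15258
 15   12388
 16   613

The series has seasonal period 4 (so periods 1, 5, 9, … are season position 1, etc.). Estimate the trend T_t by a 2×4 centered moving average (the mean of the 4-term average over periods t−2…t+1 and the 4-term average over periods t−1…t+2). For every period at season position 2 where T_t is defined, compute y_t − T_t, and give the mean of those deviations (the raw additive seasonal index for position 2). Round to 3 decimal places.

7433.417

Season position 2 occurs at t = 6, 10, 14 (where T_t is defined).
t=6: T_6 = 13403.50000; y_6 − T_6 = 20837 − 13403.50000 = 7433.50000
t=10: T_10 = 10613.62500; y_10 − T_10 = 18047 − 10613.62500 = 7433.37500
t=14: T_14 = 7824.62500; y_14 − T_14 = 15258 − 7824.62500 = 7433.37500
Mean deviation: (7433.50000 + 7433.37500 + 7433.37500) / 3 = 7433.417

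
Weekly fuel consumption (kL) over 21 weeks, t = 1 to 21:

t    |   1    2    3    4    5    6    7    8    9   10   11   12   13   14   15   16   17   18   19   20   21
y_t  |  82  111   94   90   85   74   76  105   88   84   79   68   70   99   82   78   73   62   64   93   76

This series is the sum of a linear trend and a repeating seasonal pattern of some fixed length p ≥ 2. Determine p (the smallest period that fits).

First differences y_{t+1} − y_t: 29, -17, -4, -5, -11, 2, 29, -17, -4, -5, -11, 2, 29, -17, …
The difference pattern repeats every 6 terms and not for any smaller step, so p = 6.

6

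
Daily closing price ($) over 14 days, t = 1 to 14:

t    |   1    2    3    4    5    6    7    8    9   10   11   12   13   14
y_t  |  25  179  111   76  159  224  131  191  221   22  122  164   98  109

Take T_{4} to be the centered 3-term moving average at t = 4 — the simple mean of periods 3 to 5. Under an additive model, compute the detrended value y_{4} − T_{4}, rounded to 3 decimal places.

-39.333

Trend T_4 = (111 + 76 + 159) / 3 = 346/3 = 115.33333
Detrended value: 76 − 115.33333 = -39.333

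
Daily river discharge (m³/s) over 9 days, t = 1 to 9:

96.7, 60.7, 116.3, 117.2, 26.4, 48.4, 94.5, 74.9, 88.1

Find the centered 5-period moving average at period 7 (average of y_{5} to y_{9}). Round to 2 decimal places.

Sum of periods 5–9: 26.4 + 48.4 + 94.5 + 74.9 + 88.1 = 332.3
Divide by 5: 332.3 / 5 = 66.46

66.46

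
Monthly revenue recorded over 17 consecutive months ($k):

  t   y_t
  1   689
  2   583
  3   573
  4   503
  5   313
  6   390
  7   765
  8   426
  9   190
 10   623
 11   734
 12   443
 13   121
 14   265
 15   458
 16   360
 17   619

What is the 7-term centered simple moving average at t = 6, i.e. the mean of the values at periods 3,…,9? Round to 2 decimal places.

451.43

Sum of periods 3–9: 573 + 503 + 313 + 390 + 765 + 426 + 190 = 3160
Divide by 7: 3160 / 7 = 451.43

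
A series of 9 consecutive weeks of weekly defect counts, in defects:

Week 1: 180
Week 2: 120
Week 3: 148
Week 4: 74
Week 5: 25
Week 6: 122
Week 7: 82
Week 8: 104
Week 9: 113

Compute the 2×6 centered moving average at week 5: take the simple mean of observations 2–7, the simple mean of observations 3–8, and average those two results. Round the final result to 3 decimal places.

93.833

Sum over 2–7: 120 + 148 + 74 + 25 + 122 + 82 = 571
Sum over 3–8: 148 + 74 + 25 + 122 + 82 + 104 = 555
CMA at t=5 = (571 + 555) / (2·6) = 1126 / 12 = 93.833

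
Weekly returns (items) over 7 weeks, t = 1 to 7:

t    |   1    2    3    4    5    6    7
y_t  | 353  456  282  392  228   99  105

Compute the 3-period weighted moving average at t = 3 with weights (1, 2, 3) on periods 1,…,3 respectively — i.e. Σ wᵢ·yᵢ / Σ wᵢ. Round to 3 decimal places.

Weighted sum: 1·353 + 2·456 + 3·282 = 353 + 912 + 846 = 2111
Weight total: 1 + 2 + 3 = 6
WMA = 2111 / 6 = 351.833

351.833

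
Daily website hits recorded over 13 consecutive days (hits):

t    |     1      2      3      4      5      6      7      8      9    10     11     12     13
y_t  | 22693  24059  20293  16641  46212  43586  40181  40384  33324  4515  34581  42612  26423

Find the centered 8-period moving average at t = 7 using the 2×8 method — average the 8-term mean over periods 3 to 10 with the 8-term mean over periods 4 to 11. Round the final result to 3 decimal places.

Sum over 3–10: 20293 + 16641 + 46212 + 43586 + 40181 + 40384 + 33324 + 4515 = 245136
Sum over 4–11: 16641 + 46212 + 43586 + 40181 + 40384 + 33324 + 4515 + 34581 = 259424
CMA at t=7 = (245136 + 259424) / (2·8) = 504560 / 16 = 31535.000

31535.000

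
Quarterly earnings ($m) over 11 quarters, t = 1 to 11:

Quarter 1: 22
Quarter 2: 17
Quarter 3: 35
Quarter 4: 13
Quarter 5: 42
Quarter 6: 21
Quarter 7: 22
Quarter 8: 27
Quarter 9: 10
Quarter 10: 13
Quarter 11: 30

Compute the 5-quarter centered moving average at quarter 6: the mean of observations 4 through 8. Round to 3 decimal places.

25.000

Sum of periods 4–8: 13 + 42 + 21 + 22 + 27 = 125
Divide by 5: 125 / 5 = 25.000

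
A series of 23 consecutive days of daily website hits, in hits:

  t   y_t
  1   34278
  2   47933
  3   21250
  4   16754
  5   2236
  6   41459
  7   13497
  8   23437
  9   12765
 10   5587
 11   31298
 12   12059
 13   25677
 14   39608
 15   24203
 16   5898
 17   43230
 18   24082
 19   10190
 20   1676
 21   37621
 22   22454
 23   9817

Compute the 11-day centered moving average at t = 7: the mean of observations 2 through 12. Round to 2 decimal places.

20752.27

Sum of periods 2–12: 47933 + 21250 + 16754 + 2236 + 41459 + 13497 + 23437 + 12765 + 5587 + 31298 + 12059 = 228275
Divide by 11: 228275 / 11 = 20752.27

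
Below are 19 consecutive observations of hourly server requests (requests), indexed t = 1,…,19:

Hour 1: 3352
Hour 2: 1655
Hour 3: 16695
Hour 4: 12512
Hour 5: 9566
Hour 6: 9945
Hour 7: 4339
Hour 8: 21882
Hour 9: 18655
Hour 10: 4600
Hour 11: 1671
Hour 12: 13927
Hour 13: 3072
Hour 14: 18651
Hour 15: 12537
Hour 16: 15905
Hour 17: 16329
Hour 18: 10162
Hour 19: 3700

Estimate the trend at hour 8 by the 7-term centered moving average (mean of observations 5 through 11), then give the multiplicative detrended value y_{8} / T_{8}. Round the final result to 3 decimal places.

2.168

Trend T_8 = (9566 + 9945 + 4339 + 21882 + 18655 + 4600 + 1671) / 7 = 70658/7 = 10094.00000
Ratio to trend: 21882 / 10094.00000 = 2.168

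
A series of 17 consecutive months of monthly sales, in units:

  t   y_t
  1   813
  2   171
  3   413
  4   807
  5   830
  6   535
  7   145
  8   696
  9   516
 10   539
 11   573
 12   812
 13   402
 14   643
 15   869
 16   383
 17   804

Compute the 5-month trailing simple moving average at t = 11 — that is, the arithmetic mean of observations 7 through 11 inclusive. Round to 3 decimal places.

Sum of periods 7–11: 145 + 696 + 516 + 539 + 573 = 2469
Divide by 5: 2469 / 5 = 493.800

493.800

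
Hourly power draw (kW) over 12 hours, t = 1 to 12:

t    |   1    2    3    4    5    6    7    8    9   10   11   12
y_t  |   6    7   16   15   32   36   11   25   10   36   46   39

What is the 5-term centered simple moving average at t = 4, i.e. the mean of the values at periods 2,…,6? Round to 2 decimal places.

21.20

Sum of periods 2–6: 7 + 16 + 15 + 32 + 36 = 106
Divide by 5: 106 / 5 = 21.20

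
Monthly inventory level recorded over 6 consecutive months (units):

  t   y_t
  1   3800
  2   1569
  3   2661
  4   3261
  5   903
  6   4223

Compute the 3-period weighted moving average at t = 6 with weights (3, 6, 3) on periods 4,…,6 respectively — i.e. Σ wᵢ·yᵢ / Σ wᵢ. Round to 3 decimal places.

2322.500

Weighted sum: 3·3261 + 6·903 + 3·4223 = 9783 + 5418 + 12669 = 27870
Weight total: 3 + 6 + 3 = 12
WMA = 27870 / 12 = 2322.500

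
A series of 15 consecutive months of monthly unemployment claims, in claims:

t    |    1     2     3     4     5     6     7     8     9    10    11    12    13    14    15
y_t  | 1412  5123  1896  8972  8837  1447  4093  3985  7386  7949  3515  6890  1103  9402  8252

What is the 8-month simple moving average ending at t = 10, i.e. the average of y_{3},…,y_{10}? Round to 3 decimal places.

5570.625

Sum of periods 3–10: 1896 + 8972 + 8837 + 1447 + 4093 + 3985 + 7386 + 7949 = 44565
Divide by 8: 44565 / 8 = 5570.625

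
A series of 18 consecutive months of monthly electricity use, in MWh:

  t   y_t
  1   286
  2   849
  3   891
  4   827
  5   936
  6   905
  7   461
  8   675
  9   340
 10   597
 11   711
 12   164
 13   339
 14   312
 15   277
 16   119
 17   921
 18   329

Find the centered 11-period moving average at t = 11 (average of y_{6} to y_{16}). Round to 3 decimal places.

Sum of periods 6–16: 905 + 461 + 675 + 340 + 597 + 711 + 164 + 339 + 312 + 277 + 119 = 4900
Divide by 11: 4900 / 11 = 445.455

445.455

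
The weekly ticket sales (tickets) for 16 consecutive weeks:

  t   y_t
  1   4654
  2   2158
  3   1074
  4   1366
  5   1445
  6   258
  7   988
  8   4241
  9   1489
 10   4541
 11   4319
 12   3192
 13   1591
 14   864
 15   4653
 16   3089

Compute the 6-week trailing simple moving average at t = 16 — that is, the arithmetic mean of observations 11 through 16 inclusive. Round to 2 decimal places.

Sum of periods 11–16: 4319 + 3192 + 1591 + 864 + 4653 + 3089 = 17708
Divide by 6: 17708 / 6 = 2951.33

2951.33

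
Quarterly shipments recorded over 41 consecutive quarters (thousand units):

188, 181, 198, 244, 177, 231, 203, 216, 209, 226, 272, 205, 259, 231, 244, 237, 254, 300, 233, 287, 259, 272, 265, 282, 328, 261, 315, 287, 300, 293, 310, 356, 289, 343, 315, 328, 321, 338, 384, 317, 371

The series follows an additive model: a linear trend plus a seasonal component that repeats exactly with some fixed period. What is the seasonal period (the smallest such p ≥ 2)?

7

First differences y_{t+1} − y_t: -7, 17, 46, -67, 54, -28, 13, -7, 17, 46, -67, 54, -28, 13, -7, 17, …
The difference pattern repeats every 7 terms and not for any smaller step, so p = 7.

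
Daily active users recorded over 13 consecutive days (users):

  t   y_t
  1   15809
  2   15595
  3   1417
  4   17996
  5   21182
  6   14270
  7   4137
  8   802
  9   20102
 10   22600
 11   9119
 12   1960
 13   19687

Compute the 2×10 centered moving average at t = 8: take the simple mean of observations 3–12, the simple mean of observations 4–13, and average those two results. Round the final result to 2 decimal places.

12272.00

Sum over 3–12: 1417 + 17996 + 21182 + 14270 + 4137 + 802 + 20102 + 22600 + 9119 + 1960 = 113585
Sum over 4–13: 17996 + 21182 + 14270 + 4137 + 802 + 20102 + 22600 + 9119 + 1960 + 19687 = 131855
CMA at t=8 = (113585 + 131855) / (2·10) = 245440 / 20 = 12272.00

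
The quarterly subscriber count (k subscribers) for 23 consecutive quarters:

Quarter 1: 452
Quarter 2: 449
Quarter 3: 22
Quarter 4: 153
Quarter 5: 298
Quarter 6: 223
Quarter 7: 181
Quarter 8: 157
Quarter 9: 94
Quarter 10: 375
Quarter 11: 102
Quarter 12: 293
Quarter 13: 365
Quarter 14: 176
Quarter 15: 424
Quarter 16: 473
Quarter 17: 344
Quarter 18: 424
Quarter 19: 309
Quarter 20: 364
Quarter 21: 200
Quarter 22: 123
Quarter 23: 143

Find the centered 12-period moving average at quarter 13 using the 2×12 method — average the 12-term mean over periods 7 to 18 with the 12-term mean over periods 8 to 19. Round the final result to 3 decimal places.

289.333

Sum over 7–18: 181 + 157 + 94 + 375 + 102 + 293 + 365 + 176 + 424 + 473 + 344 + 424 = 3408
Sum over 8–19: 157 + 94 + 375 + 102 + 293 + 365 + 176 + 424 + 473 + 344 + 424 + 309 = 3536
CMA at t=13 = (3408 + 3536) / (2·12) = 6944 / 24 = 289.333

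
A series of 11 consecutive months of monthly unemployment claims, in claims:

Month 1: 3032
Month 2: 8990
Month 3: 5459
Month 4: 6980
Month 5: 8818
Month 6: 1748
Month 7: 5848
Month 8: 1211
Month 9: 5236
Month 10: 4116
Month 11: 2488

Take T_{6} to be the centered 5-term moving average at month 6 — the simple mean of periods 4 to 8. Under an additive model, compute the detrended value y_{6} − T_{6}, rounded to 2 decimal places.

Trend T_6 = (6980 + 8818 + 1748 + 5848 + 1211) / 5 = 24605/5 = 4921.0000
Detrended value: 1748 − 4921.0000 = -3173.00

-3173.00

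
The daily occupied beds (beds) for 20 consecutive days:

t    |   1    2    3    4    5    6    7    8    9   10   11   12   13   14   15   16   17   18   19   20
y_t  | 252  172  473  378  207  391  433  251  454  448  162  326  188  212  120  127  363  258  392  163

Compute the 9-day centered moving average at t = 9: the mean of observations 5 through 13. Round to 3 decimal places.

Sum of periods 5–13: 207 + 391 + 433 + 251 + 454 + 448 + 162 + 326 + 188 = 2860
Divide by 9: 2860 / 9 = 317.778

317.778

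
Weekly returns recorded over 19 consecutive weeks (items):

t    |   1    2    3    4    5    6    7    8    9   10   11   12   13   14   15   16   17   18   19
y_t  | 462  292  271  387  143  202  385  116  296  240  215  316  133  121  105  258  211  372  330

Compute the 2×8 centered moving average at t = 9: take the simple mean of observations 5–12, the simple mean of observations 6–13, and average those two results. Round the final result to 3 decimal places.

238.500

Sum over 5–12: 143 + 202 + 385 + 116 + 296 + 240 + 215 + 316 = 1913
Sum over 6–13: 202 + 385 + 116 + 296 + 240 + 215 + 316 + 133 = 1903
CMA at t=9 = (1913 + 1903) / (2·8) = 3816 / 16 = 238.500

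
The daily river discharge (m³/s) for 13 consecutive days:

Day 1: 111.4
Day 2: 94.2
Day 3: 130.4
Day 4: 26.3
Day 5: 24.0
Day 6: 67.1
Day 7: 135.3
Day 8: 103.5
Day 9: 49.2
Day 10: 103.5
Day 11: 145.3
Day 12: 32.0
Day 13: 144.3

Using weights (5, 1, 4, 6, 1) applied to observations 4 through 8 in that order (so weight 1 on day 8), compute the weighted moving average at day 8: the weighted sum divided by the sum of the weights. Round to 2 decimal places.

78.78

Weighted sum: 5·26.3 + 1·24.0 + 4·67.1 + 6·135.3 + 1·103.5 = 131.5 + 24.0 + 268.4 + 811.8 + 103.5 = 1339.2
Weight total: 5 + 1 + 4 + 6 + 1 = 17
WMA = 1339.2 / 17 = 78.78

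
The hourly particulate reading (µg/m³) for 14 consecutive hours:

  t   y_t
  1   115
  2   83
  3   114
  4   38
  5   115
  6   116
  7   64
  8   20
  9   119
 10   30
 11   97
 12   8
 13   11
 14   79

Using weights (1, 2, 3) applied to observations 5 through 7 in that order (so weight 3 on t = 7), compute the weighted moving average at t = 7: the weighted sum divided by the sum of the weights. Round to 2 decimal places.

89.83

Weighted sum: 1·115 + 2·116 + 3·64 = 115 + 232 + 192 = 539
Weight total: 1 + 2 + 3 = 6
WMA = 539 / 6 = 89.83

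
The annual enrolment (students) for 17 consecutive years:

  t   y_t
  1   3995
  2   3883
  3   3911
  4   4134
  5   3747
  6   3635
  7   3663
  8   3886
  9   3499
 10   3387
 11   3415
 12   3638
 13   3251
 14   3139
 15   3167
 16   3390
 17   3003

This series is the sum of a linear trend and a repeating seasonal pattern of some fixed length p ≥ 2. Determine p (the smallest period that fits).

4

First differences y_{t+1} − y_t: -112, 28, 223, -387, -112, 28, 223, -387, -112, 28, …
The difference pattern repeats every 4 terms and not for any smaller step, so p = 4.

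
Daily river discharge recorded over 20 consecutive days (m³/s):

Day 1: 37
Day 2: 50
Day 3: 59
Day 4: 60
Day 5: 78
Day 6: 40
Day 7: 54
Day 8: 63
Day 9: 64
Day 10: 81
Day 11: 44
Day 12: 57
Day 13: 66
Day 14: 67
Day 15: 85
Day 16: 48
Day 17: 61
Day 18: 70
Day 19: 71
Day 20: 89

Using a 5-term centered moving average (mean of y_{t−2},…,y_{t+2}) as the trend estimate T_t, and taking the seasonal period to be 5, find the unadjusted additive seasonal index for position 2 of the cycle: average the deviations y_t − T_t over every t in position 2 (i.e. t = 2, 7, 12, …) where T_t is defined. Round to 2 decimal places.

Season position 2 occurs at t = 7, 12, 17 (where T_t is defined).
t=7: T_7 = 59.8000; y_7 − T_7 = 54 − 59.8000 = -5.8000
t=12: T_12 = 63.0000; y_12 − T_12 = 57 − 63.0000 = -6.0000
t=17: T_17 = 67.0000; y_17 − T_17 = 61 − 67.0000 = -6.0000
Mean deviation: (-5.8000 + -6.0000 + -6.0000) / 3 = -5.93

-5.93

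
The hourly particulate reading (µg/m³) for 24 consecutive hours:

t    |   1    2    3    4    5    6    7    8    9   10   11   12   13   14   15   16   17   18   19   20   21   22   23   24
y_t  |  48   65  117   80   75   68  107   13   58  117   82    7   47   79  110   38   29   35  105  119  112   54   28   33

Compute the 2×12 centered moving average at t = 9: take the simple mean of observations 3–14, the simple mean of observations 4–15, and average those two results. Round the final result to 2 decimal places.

Sum over 3–14: 117 + 80 + 75 + 68 + 107 + 13 + 58 + 117 + 82 + 7 + 47 + 79 = 850
Sum over 4–15: 80 + 75 + 68 + 107 + 13 + 58 + 117 + 82 + 7 + 47 + 79 + 110 = 843
CMA at t=9 = (850 + 843) / (2·12) = 1693 / 24 = 70.54

70.54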